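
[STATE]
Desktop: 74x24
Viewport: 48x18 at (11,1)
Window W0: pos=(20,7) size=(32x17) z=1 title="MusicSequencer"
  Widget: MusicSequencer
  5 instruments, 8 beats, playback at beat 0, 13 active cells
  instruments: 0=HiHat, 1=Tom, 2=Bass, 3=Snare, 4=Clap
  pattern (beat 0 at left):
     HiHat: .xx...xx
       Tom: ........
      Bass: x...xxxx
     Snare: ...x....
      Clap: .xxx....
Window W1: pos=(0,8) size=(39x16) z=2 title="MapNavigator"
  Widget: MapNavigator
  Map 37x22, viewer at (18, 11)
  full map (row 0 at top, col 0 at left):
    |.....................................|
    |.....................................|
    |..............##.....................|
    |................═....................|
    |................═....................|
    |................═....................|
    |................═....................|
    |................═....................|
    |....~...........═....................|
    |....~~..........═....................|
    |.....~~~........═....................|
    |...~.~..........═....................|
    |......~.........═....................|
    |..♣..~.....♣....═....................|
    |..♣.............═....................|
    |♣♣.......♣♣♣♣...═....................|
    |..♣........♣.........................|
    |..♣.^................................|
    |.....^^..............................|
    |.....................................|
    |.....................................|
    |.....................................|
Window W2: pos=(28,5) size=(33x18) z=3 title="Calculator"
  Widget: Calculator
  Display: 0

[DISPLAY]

                                                
                                                
                                                
                                                
                 ┏━━━━━━━━━━━━━━━━━━━━━━━━━━━━━━
                 ┃ Calculator                   
         ┏━━━━━━━┠──────────────────────────────
━━━━━━━━━━━━━━━━━┃                              
tor              ┃┌───┬───┬───┬───┐             
─────────────────┃│ 7 │ 8 │ 9 │ ÷ │             
......═..........┃├───┼───┼───┼───┤             
......═..........┃│ 4 │ 5 │ 6 │ × │             
......═..........┃├───┼───┼───┼───┤             
......═..........┃│ 1 │ 2 │ 3 │ - │             
......═..........┃├───┼───┼───┼───┤             
......═..........┃│ 0 │ . │ = │ + │             
......═.@........┃├───┼───┼───┼───┤             
......═..........┃│ C │ MC│ MR│ M+│             


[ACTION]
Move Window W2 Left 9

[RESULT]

                                                
                                                
                                                
                                                
        ┏━━━━━━━━━━━━━━━━━━━━━━━━━━━━━━━┓       
        ┃ Calculator                    ┃       
        ┠───────────────────────────────┨       
━━━━━━━━┃                              0┃       
tor     ┃┌───┬───┬───┬───┐              ┃       
────────┃│ 7 │ 8 │ 9 │ ÷ │              ┃       
......═.┃├───┼───┼───┼───┤              ┃       
......═.┃│ 4 │ 5 │ 6 │ × │              ┃       
......═.┃├───┼───┼───┼───┤              ┃       
......═.┃│ 1 │ 2 │ 3 │ - │              ┃       
......═.┃├───┼───┼───┼───┤              ┃       
......═.┃│ 0 │ . │ = │ + │              ┃       
......═.┃├───┼───┼───┼───┤              ┃       
......═.┃│ C │ MC│ MR│ M+│              ┃       


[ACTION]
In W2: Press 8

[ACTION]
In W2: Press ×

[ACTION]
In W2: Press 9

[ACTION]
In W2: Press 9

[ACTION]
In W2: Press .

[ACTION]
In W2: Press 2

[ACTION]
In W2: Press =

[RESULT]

                                                
                                                
                                                
                                                
        ┏━━━━━━━━━━━━━━━━━━━━━━━━━━━━━━━┓       
        ┃ Calculator                    ┃       
        ┠───────────────────────────────┨       
━━━━━━━━┃                          793.6┃       
tor     ┃┌───┬───┬───┬───┐              ┃       
────────┃│ 7 │ 8 │ 9 │ ÷ │              ┃       
......═.┃├───┼───┼───┼───┤              ┃       
......═.┃│ 4 │ 5 │ 6 │ × │              ┃       
......═.┃├───┼───┼───┼───┤              ┃       
......═.┃│ 1 │ 2 │ 3 │ - │              ┃       
......═.┃├───┼───┼───┼───┤              ┃       
......═.┃│ 0 │ . │ = │ + │              ┃       
......═.┃├───┼───┼───┼───┤              ┃       
......═.┃│ C │ MC│ MR│ M+│              ┃       


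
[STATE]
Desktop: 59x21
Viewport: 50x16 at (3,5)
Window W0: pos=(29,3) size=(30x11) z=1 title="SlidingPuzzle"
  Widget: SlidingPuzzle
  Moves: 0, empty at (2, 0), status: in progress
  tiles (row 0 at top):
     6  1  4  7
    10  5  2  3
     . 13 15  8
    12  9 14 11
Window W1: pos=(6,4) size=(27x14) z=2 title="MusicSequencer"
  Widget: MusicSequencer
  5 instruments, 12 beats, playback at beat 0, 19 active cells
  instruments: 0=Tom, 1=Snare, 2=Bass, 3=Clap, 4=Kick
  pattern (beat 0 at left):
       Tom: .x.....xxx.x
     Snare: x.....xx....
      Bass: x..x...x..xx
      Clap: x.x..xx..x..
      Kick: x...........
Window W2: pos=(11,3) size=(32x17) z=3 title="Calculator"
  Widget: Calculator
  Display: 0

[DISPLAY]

   ┃ Mus┠──────────────────────────────┨──────────
   ┠────┃                             0┃──┬────┐  
   ┃    ┃┌───┬───┬───┬───┐             ┃4 │  7 │  
   ┃   T┃│ 7 │ 8 │ 9 │ ÷ │             ┃──┼────┤  
   ┃ Sna┃├───┼───┼───┼───┤             ┃2 │  3 │  
   ┃  Ba┃│ 4 │ 5 │ 6 │ × │             ┃──┼────┤  
   ┃  Cl┃├───┼───┼───┼───┤             ┃5 │  8 │  
   ┃  Ki┃│ 1 │ 2 │ 3 │ - │             ┃──┼────┤  
   ┃    ┃├───┼───┼───┼───┤             ┃━━━━━━━━━━
   ┃    ┃│ 0 │ . │ = │ + │             ┃          
   ┃    ┃├───┼───┼───┼───┤             ┃          
   ┃    ┃│ C │ MC│ MR│ M+│             ┃          
   ┗━━━━┃└───┴───┴───┴───┘             ┃          
        ┃                              ┃          
        ┗━━━━━━━━━━━━━━━━━━━━━━━━━━━━━━┛          
                                                  


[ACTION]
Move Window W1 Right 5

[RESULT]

        ┠──────────────────────────────┨──────────
        ┃                             0┃──┬────┐  
        ┃┌───┬───┬───┬───┐             ┃4 │  7 │  
        ┃│ 7 │ 8 │ 9 │ ÷ │             ┃──┼────┤  
        ┃├───┼───┼───┼───┤             ┃2 │  3 │  
        ┃│ 4 │ 5 │ 6 │ × │             ┃──┼────┤  
        ┃├───┼───┼───┼───┤             ┃5 │  8 │  
        ┃│ 1 │ 2 │ 3 │ - │             ┃──┼────┤  
        ┃├───┼───┼───┼───┤             ┃━━━━━━━━━━
        ┃│ 0 │ . │ = │ + │             ┃          
        ┃├───┼───┼───┼───┤             ┃          
        ┃│ C │ MC│ MR│ M+│             ┃          
        ┃└───┴───┴───┴───┘             ┃          
        ┃                              ┃          
        ┗━━━━━━━━━━━━━━━━━━━━━━━━━━━━━━┛          
                                                  


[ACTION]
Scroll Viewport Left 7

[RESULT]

           ┠──────────────────────────────┨───────
           ┃                             0┃──┬────
           ┃┌───┬───┬───┬───┐             ┃4 │  7 
           ┃│ 7 │ 8 │ 9 │ ÷ │             ┃──┼────
           ┃├───┼───┼───┼───┤             ┃2 │  3 
           ┃│ 4 │ 5 │ 6 │ × │             ┃──┼────
           ┃├───┼───┼───┼───┤             ┃5 │  8 
           ┃│ 1 │ 2 │ 3 │ - │             ┃──┼────
           ┃├───┼───┼───┼───┤             ┃━━━━━━━
           ┃│ 0 │ . │ = │ + │             ┃       
           ┃├───┼───┼───┼───┤             ┃       
           ┃│ C │ MC│ MR│ M+│             ┃       
           ┃└───┴───┴───┴───┘             ┃       
           ┃                              ┃       
           ┗━━━━━━━━━━━━━━━━━━━━━━━━━━━━━━┛       
                                                  


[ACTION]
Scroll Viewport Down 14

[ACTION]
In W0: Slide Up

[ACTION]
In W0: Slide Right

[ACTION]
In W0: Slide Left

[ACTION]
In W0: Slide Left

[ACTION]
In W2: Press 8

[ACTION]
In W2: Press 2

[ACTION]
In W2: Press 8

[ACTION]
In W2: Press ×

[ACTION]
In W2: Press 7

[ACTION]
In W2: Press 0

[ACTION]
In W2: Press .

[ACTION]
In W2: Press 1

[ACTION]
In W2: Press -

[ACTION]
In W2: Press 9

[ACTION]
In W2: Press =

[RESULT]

           ┠──────────────────────────────┨───────
           ┃                       58033.8┃──┬────
           ┃┌───┬───┬───┬───┐             ┃4 │  7 
           ┃│ 7 │ 8 │ 9 │ ÷ │             ┃──┼────
           ┃├───┼───┼───┼───┤             ┃2 │  3 
           ┃│ 4 │ 5 │ 6 │ × │             ┃──┼────
           ┃├───┼───┼───┼───┤             ┃5 │  8 
           ┃│ 1 │ 2 │ 3 │ - │             ┃──┼────
           ┃├───┼───┼───┼───┤             ┃━━━━━━━
           ┃│ 0 │ . │ = │ + │             ┃       
           ┃├───┼───┼───┼───┤             ┃       
           ┃│ C │ MC│ MR│ M+│             ┃       
           ┃└───┴───┴───┴───┘             ┃       
           ┃                              ┃       
           ┗━━━━━━━━━━━━━━━━━━━━━━━━━━━━━━┛       
                                                  


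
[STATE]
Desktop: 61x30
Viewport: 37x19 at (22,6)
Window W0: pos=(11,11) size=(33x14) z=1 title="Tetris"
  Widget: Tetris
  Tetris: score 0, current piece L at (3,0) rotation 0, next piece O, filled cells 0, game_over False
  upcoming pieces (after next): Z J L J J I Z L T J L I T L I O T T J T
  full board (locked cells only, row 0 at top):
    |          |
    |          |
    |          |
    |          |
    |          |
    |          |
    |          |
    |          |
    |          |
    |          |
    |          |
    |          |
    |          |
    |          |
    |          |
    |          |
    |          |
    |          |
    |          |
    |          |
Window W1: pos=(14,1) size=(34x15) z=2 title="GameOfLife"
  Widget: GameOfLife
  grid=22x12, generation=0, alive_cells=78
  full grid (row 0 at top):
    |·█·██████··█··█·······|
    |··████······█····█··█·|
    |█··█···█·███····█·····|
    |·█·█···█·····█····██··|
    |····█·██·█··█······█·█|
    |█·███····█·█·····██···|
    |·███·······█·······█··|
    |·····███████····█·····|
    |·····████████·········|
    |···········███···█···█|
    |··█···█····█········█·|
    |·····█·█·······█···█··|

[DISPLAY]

█·███····█·····          ┃           
█·····█····██··          ┃           
█·█··█······█·█          ┃           
··█·█·····██···          ┃           
····█·······█··          ┃           
█████····█·····          ┃           
██████·········          ┃           
····███···█···█          ┃           
····█········█·          ┃           
━━━━━━━━━━━━━━━━━━━━━━━━━┛           
│▓▓                  ┃               
│                    ┃               
│                    ┃               
│                    ┃               
│Score:              ┃               
│0                   ┃               
│                    ┃               
│                    ┃               
━━━━━━━━━━━━━━━━━━━━━┛               


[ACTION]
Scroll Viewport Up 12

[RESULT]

                                     
━━━━━━━━━━━━━━━━━━━━━━━━━┓           
Life                     ┃           
─────────────────────────┨           
                         ┃           
·····█····█··█·          ┃           
█·███····█·····          ┃           
█·····█····██··          ┃           
█·█··█······█·█          ┃           
··█·█·····██···          ┃           
····█·······█··          ┃           
█████····█·····          ┃           
██████·········          ┃           
····███···█···█          ┃           
····█········█·          ┃           
━━━━━━━━━━━━━━━━━━━━━━━━━┛           
│▓▓                  ┃               
│                    ┃               
│                    ┃               


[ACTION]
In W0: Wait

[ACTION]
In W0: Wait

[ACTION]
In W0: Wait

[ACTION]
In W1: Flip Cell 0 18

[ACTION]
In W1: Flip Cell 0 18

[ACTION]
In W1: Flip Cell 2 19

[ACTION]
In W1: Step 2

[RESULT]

                                     
━━━━━━━━━━━━━━━━━━━━━━━━━┓           
Life                     ┃           
─────────────────────────┨           
                         ┃           
·███·█·········          ┃           
██····█·····██·          ┃           
··█···█···█····          ┃           
█·██··█···█····          ┃           
·█·█··█······█·          ┃           
█···██····██···          ┃           
·····█·········          ┃           
···············          ┃           
·····█·········          ┃           
█··············          ┃           
━━━━━━━━━━━━━━━━━━━━━━━━━┛           
│▓▓                  ┃               
│                    ┃               
│                    ┃               


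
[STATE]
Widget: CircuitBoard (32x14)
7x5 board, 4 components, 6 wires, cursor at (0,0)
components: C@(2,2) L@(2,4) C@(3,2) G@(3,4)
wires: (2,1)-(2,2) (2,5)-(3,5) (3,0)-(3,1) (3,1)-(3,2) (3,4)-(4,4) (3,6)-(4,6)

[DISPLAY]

   0 1 2 3 4 5 6                
0  [.]                          
                                
1                               
                                
2       · ─ C       L   ·       
                        │       
3   · ─ · ─ C       G   ·   ·   
                    │       │   
4                   ·       ·   
Cursor: (0,0)                   
                                
                                
                                


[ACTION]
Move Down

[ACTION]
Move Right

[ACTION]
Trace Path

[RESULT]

   0 1 2 3 4 5 6                
0                               
                                
1      [.]                      
                                
2       · ─ C       L   ·       
                        │       
3   · ─ · ─ C       G   ·   ·   
                    │       │   
4                   ·       ·   
Cursor: (1,1)  Trace: No connect
                                
                                
                                


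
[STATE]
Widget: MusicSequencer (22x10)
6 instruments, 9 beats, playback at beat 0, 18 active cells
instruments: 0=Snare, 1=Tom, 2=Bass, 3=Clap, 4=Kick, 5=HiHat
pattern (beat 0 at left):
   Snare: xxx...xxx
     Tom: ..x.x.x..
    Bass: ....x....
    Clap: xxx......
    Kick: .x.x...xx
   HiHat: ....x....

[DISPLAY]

      ▼12345678       
 Snare███···███       
   Tom··█·█·█··       
  Bass····█····       
  Clap███······       
  Kick·█·█···██       
 HiHat····█····       
                      
                      
                      


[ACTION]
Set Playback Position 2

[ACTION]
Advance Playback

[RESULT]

      012▼45678       
 Snare███···███       
   Tom··█·█·█··       
  Bass····█····       
  Clap███······       
  Kick·█·█···██       
 HiHat····█····       
                      
                      
                      


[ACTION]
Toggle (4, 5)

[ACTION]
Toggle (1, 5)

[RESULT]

      012▼45678       
 Snare███···███       
   Tom··█·███··       
  Bass····█····       
  Clap███······       
  Kick·█·█·█·██       
 HiHat····█····       
                      
                      
                      


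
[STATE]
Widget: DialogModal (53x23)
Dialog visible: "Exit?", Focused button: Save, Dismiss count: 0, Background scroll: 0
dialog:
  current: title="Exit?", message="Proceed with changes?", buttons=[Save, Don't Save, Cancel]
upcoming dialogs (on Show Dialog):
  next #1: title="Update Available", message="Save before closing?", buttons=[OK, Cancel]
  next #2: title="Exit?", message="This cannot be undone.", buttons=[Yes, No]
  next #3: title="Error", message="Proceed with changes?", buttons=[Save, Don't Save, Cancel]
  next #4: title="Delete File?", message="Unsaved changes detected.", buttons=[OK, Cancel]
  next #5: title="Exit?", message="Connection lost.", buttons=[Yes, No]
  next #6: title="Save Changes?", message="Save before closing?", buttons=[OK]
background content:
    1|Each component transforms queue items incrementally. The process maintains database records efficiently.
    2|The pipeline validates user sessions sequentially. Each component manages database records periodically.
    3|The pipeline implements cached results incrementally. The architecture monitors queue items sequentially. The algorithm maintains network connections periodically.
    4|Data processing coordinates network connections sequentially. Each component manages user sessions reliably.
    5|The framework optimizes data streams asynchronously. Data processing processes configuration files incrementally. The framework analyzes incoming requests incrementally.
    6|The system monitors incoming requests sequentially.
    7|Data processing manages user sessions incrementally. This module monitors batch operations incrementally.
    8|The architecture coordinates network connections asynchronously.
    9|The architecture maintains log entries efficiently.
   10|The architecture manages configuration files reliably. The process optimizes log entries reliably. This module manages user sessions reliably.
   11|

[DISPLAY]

Each component transforms queue items incrementally. 
The pipeline validates user sessions sequentially. Ea
The pipeline implements cached results incrementally.
Data processing coordinates network connections seque
The framework optimizes data streams asynchronously. 
The system monitors incoming requests sequentially.  
Data processing manages user sessions incrementally. 
The architecture coordinates network connections asyn
The architecture maintains log entries efficiently.  
The archit┌──────────────────────────────┐es reliably
          │            Exit?             │           
          │    Proceed with changes?     │           
          │ [Save]  Don't Save   Cancel  │           
          └──────────────────────────────┘           
                                                     
                                                     
                                                     
                                                     
                                                     
                                                     
                                                     
                                                     
                                                     


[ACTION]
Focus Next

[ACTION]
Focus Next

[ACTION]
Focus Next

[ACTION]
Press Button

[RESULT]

Each component transforms queue items incrementally. 
The pipeline validates user sessions sequentially. Ea
The pipeline implements cached results incrementally.
Data processing coordinates network connections seque
The framework optimizes data streams asynchronously. 
The system monitors incoming requests sequentially.  
Data processing manages user sessions incrementally. 
The architecture coordinates network connections asyn
The architecture maintains log entries efficiently.  
The architecture manages configuration files reliably
                                                     
                                                     
                                                     
                                                     
                                                     
                                                     
                                                     
                                                     
                                                     
                                                     
                                                     
                                                     
                                                     


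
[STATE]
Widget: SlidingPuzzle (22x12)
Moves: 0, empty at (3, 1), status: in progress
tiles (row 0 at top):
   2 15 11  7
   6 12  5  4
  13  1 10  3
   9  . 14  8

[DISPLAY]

┌────┬────┬────┬────┐ 
│  2 │ 15 │ 11 │  7 │ 
├────┼────┼────┼────┤ 
│  6 │ 12 │  5 │  4 │ 
├────┼────┼────┼────┤ 
│ 13 │  1 │ 10 │  3 │ 
├────┼────┼────┼────┤ 
│  9 │    │ 14 │  8 │ 
└────┴────┴────┴────┘ 
Moves: 0              
                      
                      


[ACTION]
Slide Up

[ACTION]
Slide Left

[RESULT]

┌────┬────┬────┬────┐ 
│  2 │ 15 │ 11 │  7 │ 
├────┼────┼────┼────┤ 
│  6 │ 12 │  5 │  4 │ 
├────┼────┼────┼────┤ 
│ 13 │  1 │ 10 │  3 │ 
├────┼────┼────┼────┤ 
│  9 │ 14 │    │  8 │ 
└────┴────┴────┴────┘ 
Moves: 1              
                      
                      


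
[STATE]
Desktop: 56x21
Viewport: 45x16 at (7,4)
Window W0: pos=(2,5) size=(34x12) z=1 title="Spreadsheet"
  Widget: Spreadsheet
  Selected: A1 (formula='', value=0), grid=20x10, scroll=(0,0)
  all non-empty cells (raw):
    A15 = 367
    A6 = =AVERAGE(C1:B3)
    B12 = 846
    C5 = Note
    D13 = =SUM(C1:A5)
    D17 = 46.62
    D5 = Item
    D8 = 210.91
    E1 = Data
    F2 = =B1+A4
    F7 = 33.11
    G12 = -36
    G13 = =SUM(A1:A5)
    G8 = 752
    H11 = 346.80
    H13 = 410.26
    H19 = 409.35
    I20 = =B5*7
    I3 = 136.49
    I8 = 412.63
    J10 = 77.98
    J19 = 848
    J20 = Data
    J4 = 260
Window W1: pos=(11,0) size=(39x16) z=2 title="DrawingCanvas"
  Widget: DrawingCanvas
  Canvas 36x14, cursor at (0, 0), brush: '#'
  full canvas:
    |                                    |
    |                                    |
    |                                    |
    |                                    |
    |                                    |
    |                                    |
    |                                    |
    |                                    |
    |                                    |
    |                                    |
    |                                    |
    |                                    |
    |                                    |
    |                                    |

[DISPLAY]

    ┃                                     ┃  
━━━━┃                                     ┃  
eads┃                                     ┃  
────┃                                     ┃  
    ┃                                     ┃  
   A┃                                     ┃  
----┃                                     ┃  
    ┃                                     ┃  
    ┃                                     ┃  
    ┃                                     ┃  
    ┃                                     ┃  
    ┗━━━━━━━━━━━━━━━━━━━━━━━━━━━━━━━━━━━━━┛  
━━━━━━━━━━━━━━━━━━━━━━━━━━━━┛                
                                             
                                             
                                             


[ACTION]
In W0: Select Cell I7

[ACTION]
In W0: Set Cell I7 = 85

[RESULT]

    ┃                                     ┃  
━━━━┃                                     ┃  
eads┃                                     ┃  
────┃                                     ┃  
85  ┃                                     ┃  
   A┃                                     ┃  
----┃                                     ┃  
    ┃                                     ┃  
    ┃                                     ┃  
    ┃                                     ┃  
    ┃                                     ┃  
    ┗━━━━━━━━━━━━━━━━━━━━━━━━━━━━━━━━━━━━━┛  
━━━━━━━━━━━━━━━━━━━━━━━━━━━━┛                
                                             
                                             
                                             


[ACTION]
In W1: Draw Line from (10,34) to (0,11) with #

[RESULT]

    ┃             ##                      ┃  
━━━━┃               ##                    ┃  
eads┃                 ###                 ┃  
────┃                    ##               ┃  
85  ┃                      ##             ┃  
   A┃                        ##           ┃  
----┃                          ###        ┃  
    ┃                             ##      ┃  
    ┃                               ##    ┃  
    ┃                                 ##  ┃  
    ┃                                     ┃  
    ┗━━━━━━━━━━━━━━━━━━━━━━━━━━━━━━━━━━━━━┛  
━━━━━━━━━━━━━━━━━━━━━━━━━━━━┛                
                                             
                                             
                                             


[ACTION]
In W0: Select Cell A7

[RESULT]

    ┃             ##                      ┃  
━━━━┃               ##                    ┃  
eads┃                 ###                 ┃  
────┃                    ##               ┃  
    ┃                      ##             ┃  
   A┃                        ##           ┃  
----┃                          ###        ┃  
    ┃                             ##      ┃  
    ┃                               ##    ┃  
    ┃                                 ##  ┃  
    ┃                                     ┃  
    ┗━━━━━━━━━━━━━━━━━━━━━━━━━━━━━━━━━━━━━┛  
━━━━━━━━━━━━━━━━━━━━━━━━━━━━┛                
                                             
                                             
                                             


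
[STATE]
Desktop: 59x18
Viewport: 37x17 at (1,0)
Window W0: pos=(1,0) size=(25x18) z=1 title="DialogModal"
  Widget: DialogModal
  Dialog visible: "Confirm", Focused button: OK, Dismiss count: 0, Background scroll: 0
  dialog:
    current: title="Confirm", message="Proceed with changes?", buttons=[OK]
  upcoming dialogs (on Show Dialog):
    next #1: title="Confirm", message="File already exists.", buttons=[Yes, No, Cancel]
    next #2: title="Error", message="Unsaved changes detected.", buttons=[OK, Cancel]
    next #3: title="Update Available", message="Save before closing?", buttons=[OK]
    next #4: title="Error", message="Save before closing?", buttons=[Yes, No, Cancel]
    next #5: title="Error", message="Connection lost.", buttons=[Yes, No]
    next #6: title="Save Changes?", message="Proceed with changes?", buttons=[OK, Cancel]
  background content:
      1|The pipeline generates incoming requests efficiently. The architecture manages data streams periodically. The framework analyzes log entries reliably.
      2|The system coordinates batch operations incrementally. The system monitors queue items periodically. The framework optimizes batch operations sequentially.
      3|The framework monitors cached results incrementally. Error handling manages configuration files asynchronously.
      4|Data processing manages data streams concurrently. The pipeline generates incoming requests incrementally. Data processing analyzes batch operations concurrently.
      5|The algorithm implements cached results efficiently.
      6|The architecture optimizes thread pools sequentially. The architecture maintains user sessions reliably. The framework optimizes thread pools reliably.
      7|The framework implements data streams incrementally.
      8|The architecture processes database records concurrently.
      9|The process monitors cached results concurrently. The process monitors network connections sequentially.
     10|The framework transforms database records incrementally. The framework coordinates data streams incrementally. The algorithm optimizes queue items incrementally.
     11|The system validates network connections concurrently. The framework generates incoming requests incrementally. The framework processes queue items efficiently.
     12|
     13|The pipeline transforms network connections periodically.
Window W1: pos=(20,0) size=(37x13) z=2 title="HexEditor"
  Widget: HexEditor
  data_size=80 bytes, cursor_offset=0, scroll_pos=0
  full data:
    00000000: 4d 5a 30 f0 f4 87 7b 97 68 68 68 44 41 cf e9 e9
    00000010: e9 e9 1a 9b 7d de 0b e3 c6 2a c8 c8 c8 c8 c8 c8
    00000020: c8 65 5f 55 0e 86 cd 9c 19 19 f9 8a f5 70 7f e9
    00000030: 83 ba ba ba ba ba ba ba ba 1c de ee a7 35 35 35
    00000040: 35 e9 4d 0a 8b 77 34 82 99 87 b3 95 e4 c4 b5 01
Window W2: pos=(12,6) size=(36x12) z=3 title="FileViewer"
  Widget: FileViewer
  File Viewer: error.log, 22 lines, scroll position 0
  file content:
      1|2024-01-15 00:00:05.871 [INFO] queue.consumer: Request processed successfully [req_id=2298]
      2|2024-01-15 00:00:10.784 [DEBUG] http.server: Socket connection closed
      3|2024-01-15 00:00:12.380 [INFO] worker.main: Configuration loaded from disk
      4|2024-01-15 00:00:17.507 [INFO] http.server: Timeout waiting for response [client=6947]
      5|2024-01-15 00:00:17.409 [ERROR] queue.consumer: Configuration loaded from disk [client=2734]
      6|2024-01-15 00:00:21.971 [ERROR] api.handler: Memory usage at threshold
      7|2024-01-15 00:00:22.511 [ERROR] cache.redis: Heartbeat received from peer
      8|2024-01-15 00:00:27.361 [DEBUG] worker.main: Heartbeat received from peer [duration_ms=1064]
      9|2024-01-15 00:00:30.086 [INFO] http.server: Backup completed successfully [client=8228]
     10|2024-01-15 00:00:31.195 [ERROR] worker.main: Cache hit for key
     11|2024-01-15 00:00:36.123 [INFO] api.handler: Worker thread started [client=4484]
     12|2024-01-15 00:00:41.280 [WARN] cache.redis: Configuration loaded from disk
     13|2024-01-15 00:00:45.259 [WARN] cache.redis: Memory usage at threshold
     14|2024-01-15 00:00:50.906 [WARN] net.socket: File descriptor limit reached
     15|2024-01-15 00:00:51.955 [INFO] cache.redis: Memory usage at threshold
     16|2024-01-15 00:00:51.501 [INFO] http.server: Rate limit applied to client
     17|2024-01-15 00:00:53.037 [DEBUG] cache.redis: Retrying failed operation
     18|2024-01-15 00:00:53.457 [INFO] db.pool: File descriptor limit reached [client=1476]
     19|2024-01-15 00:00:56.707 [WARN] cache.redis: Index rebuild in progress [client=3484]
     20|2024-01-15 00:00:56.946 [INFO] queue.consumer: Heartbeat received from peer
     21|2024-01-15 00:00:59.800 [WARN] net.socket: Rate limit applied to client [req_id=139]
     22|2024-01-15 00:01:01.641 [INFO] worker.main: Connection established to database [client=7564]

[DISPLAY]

┏━━━━━━━━━━━━━━━━━━┏━━━━━━━━━━━━━━━━━
┃ DialogModal      ┃ HexEditor       
┠──────────────────┠─────────────────
┃The pipeline gener┃00000000  4D 5a 3
┃The system coordin┃00000010  e9 e9 1
┃The framework moni┃00000020  c8 65 5
┃Data proce┏━━━━━━━━━━━━━━━━━━━━━━━━━
┃Th┌───────┃ FileViewer              
┃Th│     Co┠─────────────────────────
┃Th│Proceed┃2024-01-15 00:00:05.871 [
┃Th│       ┃2024-01-15 00:00:10.784 [
┃Th└───────┃2024-01-15 00:00:12.380 [
┃The framew┃2024-01-15 00:00:17.507 [
┃The system┃2024-01-15 00:00:17.409 [
┃          ┃2024-01-15 00:00:21.971 [
┃The pipeli┃2024-01-15 00:00:22.511 [
┃          ┃2024-01-15 00:00:27.361 [


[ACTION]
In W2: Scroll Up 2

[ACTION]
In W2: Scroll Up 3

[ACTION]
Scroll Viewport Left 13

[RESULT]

 ┏━━━━━━━━━━━━━━━━━━┏━━━━━━━━━━━━━━━━
 ┃ DialogModal      ┃ HexEditor      
 ┠──────────────────┠────────────────
 ┃The pipeline gener┃00000000  4D 5a 
 ┃The system coordin┃00000010  e9 e9 
 ┃The framework moni┃00000020  c8 65 
 ┃Data proce┏━━━━━━━━━━━━━━━━━━━━━━━━
 ┃Th┌───────┃ FileViewer             
 ┃Th│     Co┠────────────────────────
 ┃Th│Proceed┃2024-01-15 00:00:05.871 
 ┃Th│       ┃2024-01-15 00:00:10.784 
 ┃Th└───────┃2024-01-15 00:00:12.380 
 ┃The framew┃2024-01-15 00:00:17.507 
 ┃The system┃2024-01-15 00:00:17.409 
 ┃          ┃2024-01-15 00:00:21.971 
 ┃The pipeli┃2024-01-15 00:00:22.511 
 ┃          ┃2024-01-15 00:00:27.361 


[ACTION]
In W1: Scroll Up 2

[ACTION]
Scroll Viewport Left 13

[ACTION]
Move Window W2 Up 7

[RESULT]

 ┏━━━━━━━━━━┏━━━━━━━━━━━━━━━━━━━━━━━━
 ┃ DialogMod┃ FileViewer             
 ┠──────────┠────────────────────────
 ┃The pipeli┃2024-01-15 00:00:05.871 
 ┃The system┃2024-01-15 00:00:10.784 
 ┃The framew┃2024-01-15 00:00:12.380 
 ┃Data proce┃2024-01-15 00:00:17.507 
 ┃Th┌───────┃2024-01-15 00:00:17.409 
 ┃Th│     Co┃2024-01-15 00:00:21.971 
 ┃Th│Proceed┃2024-01-15 00:00:22.511 
 ┃Th│       ┃2024-01-15 00:00:27.361 
 ┃Th└───────┗━━━━━━━━━━━━━━━━━━━━━━━━
 ┃The framework tran┗━━━━━━━━━━━━━━━━
 ┃The system validates ne┃           
 ┃                       ┃           
 ┃The pipeline transforms┃           
 ┃                       ┃           


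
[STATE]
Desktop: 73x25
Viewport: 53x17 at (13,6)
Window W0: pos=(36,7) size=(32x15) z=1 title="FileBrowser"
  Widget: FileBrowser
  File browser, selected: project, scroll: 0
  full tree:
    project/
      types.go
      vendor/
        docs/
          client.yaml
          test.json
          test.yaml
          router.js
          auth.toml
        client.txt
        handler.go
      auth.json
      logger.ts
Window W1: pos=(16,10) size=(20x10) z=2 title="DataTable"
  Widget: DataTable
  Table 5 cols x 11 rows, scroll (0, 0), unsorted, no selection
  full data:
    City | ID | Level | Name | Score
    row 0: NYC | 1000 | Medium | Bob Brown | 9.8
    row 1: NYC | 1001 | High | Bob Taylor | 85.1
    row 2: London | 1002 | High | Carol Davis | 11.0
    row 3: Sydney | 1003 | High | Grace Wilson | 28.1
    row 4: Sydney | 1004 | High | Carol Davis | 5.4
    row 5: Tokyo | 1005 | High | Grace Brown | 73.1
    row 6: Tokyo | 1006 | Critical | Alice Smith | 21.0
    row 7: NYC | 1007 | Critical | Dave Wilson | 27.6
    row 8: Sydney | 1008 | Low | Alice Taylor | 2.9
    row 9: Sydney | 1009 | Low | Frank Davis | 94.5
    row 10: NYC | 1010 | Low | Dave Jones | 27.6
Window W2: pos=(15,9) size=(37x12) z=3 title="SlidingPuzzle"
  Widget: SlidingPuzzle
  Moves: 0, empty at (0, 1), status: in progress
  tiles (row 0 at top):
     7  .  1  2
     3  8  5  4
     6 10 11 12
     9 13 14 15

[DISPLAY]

                                                     
                       ┏━━━━━━━━━━━━━━━━━━━━━━━━━━━━━
                       ┃ FileBrowser                 
  ┏━━━━━━━━━━━━━━━━━━━━━━━━━━━━━━━━━━━┓──────────────
  ┃ SlidingPuzzle                     ┃              
  ┠───────────────────────────────────┨              
  ┃┌────┬────┬────┬────┐              ┃              
  ┃│  7 │    │  1 │  2 │              ┃              
  ┃├────┼────┼────┼────┤              ┃              
  ┃│  3 │  8 │  5 │  4 │              ┃              
  ┃├────┼────┼────┼────┤              ┃              
  ┃│  6 │ 10 │ 11 │ 12 │              ┃              
  ┃├────┼────┼────┼────┤              ┃              
  ┃│  9 │ 13 │ 14 │ 15 │              ┃              
  ┗━━━━━━━━━━━━━━━━━━━━━━━━━━━━━━━━━━━┛              
                       ┗━━━━━━━━━━━━━━━━━━━━━━━━━━━━━
                                                     


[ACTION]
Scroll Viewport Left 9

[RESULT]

                                                     
                                ┏━━━━━━━━━━━━━━━━━━━━
                                ┃ FileBrowser        
           ┏━━━━━━━━━━━━━━━━━━━━━━━━━━━━━━━━━━━┓─────
           ┃ SlidingPuzzle                     ┃     
           ┠───────────────────────────────────┨     
           ┃┌────┬────┬────┬────┐              ┃     
           ┃│  7 │    │  1 │  2 │              ┃     
           ┃├────┼────┼────┼────┤              ┃     
           ┃│  3 │  8 │  5 │  4 │              ┃     
           ┃├────┼────┼────┼────┤              ┃     
           ┃│  6 │ 10 │ 11 │ 12 │              ┃     
           ┃├────┼────┼────┼────┤              ┃     
           ┃│  9 │ 13 │ 14 │ 15 │              ┃     
           ┗━━━━━━━━━━━━━━━━━━━━━━━━━━━━━━━━━━━┛     
                                ┗━━━━━━━━━━━━━━━━━━━━
                                                     


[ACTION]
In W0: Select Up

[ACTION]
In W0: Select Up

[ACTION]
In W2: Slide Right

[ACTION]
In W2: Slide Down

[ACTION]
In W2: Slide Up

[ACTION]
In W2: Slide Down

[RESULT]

                                                     
                                ┏━━━━━━━━━━━━━━━━━━━━
                                ┃ FileBrowser        
           ┏━━━━━━━━━━━━━━━━━━━━━━━━━━━━━━━━━━━┓─────
           ┃ SlidingPuzzle                     ┃     
           ┠───────────────────────────────────┨     
           ┃┌────┬────┬────┬────┐              ┃     
           ┃│    │  7 │  1 │  2 │              ┃     
           ┃├────┼────┼────┼────┤              ┃     
           ┃│  3 │  8 │  5 │  4 │              ┃     
           ┃├────┼────┼────┼────┤              ┃     
           ┃│  6 │ 10 │ 11 │ 12 │              ┃     
           ┃├────┼────┼────┼────┤              ┃     
           ┃│  9 │ 13 │ 14 │ 15 │              ┃     
           ┗━━━━━━━━━━━━━━━━━━━━━━━━━━━━━━━━━━━┛     
                                ┗━━━━━━━━━━━━━━━━━━━━
                                                     
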